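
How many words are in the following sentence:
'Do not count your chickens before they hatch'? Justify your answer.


Split into words: Do | not | count | your | chickens | before | they | hatch = 8 words.

8


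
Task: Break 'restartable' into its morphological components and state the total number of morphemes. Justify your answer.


Step 1: Identify prefix: 're' (meaning: again)
Step 2: Identify root: 'start'
Step 3: Identify suffix(es): 'able'
Decomposition: re- (prefix: again) + start (root) + -able (suffix: capable of)
Total morphemes: 3

3 morphemes (re- (prefix: again) + start (root) + -able (suffix: capable of))


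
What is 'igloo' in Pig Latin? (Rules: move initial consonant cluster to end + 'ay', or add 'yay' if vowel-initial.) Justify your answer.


'igloo' starts with a vowel, so add 'yay': 'iglooyay'.

iglooyay


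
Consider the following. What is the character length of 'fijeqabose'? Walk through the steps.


Spell out 'fijeqabose' and number each letter: f(1), i(2), j(3), e(4), q(5), a(6), b(7), o(8), s(9), e(10). Total: 10 letters.

10


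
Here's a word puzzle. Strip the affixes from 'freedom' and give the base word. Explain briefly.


Remove suffix '-dom' from 'freedom' to get root 'free'.

free


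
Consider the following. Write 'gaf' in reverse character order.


Reverse 'gaf' character by character: 'fag'.

fag


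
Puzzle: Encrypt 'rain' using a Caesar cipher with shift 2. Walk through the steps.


Shift each letter by 2: r -> t, a -> c, i -> k, n -> p. Result: 'tckp'.

tckp


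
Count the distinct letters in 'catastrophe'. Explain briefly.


Unique letters in 'catastrophe': {a, c, e, h, o, p, r, s, t} = 9 distinct letters.

9


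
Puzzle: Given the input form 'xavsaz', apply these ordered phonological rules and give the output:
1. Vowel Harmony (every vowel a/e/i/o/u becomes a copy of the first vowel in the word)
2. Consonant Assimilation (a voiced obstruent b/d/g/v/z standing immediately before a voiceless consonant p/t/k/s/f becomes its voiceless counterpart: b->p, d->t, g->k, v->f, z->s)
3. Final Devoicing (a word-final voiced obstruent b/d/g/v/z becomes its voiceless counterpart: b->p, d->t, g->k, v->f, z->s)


Starting form: 'xavsaz'
Rule 1: Vowel Harmony: all vowels already match. No change.
Rule 2: Consonant Assimilation: voiced obstruent before voiceless consonant becomes voiceless ('vs' -> 'fs'). 'xavsaz' -> 'xafsaz'
Rule 3: Final Devoicing: word-final voiced obstruent 'z' becomes voiceless 's'. 'xafsaz' -> 'xafsas'
Final form: 'xafsas'

xafsas


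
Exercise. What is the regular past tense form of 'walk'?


Apply rule: Add -ed. 'walk' becomes 'walked'.

walked


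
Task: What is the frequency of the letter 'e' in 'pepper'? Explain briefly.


Letter 'e' in 'pepper': found at position(s) 2, 5 = 2 occurrence(s).

2


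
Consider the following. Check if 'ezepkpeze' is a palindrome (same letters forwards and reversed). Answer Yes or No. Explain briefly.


Forward: 'ezepkpeze'
Reversed: 'ezepkpeze'
They are identical.

Yes


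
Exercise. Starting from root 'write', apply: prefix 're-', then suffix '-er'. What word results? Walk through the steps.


Step 1: Add prefix 're-' to 'write' = 'rewrite'
Step 2: Add suffix '-er' to 'rewrite' = 'rewriter'

rewriter


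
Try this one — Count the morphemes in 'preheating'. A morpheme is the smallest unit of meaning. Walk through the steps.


Decomposition: pre- (prefix) + heat (root) + -ing (suffix) = 3 morpheme(s)

3 morphemes


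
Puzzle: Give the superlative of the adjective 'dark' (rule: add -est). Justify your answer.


Apply superlative formation (add -est): 'dark' -> 'darkest'.

darkest


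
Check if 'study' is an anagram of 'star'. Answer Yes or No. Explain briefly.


Sorted letters of 'study': 'dstuy'
Sorted letters of 'star': 'arst'
They do not match.

No


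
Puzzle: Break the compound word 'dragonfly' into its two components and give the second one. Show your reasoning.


Split 'dragonfly' into 'dragon' + 'fly'. The second part is 'fly'.

fly


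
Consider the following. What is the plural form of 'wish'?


Apply rule: Add -es (sibilant/fricative ending). 'wish' becomes 'wishes'.

wishes


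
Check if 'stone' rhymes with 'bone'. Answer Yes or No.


Rime (stressed vowel + following sounds) of 'stone': -one = /oʊn/
Rime of 'bone': -one = /oʊn/
/oʊn/ and /oʊn/ are the same ending sound, so the words rhyme.

Yes


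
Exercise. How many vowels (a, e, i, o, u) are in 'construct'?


Vowels in 'construct': o, u = 2 vowels.

2


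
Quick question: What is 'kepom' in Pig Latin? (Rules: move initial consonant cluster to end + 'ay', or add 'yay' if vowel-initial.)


'kepom': move consonant cluster 'k' to end and add 'ay': 'epomkay'.

epomkay


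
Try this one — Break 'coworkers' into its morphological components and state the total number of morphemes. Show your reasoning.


Step 1: Identify prefix: 'co' (meaning: together)
Step 2: Identify root: 'work'
Step 3: Identify suffix(es): 'er, s'
Decomposition: co- (prefix: together) + work (root) + -er (suffix: one who) + -s (plural)
Total morphemes: 4

4 morphemes (co- (prefix: together) + work (root) + -er (suffix: one who) + -s (plural))


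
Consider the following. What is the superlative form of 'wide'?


Apply superlative formation (ends in e: add -st): 'wide' -> 'widest'.

widest


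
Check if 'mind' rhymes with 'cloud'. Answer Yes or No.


Rime (stressed vowel + following sounds) of 'mind': -ind = /aɪnd/
Rime of 'cloud': -oud = /aʊd/
/aɪnd/ and /aʊd/ are different ending sounds, so the words do not rhyme.

No


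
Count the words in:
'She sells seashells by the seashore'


Split into words: She | sells | seashells | by | the | seashore = 6 words.

6


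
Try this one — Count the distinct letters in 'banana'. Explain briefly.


Unique letters in 'banana': {a, b, n} = 3 distinct letters.

3


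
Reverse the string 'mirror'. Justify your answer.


Reverse 'mirror' character by character: 'rorrim'.

rorrim


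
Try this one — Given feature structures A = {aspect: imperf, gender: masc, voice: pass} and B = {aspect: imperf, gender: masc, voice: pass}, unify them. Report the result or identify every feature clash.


Compare features:
aspect: A=imperf vs B=imperf -> unified: imperf
gender: A=masc vs B=masc -> unified: masc
voice: A=pass vs B=pass -> unified: pass
No clashes found.

Unified: {aspect: imperf, gender: masc, voice: pass}


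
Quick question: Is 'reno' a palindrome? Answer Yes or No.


Forward: 'reno'
Reversed: 'oner'
They differ.

No


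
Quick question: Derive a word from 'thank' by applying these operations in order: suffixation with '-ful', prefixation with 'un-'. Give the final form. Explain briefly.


Step 1: Add suffix '-ful' to 'thank' = 'thankful'
Step 2: Add prefix 'un-' to 'thankful' = 'unthankful'

unthankful


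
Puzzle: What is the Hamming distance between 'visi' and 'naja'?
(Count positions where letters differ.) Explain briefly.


Alignment:
Position 1: 'v' vs 'n' = DIFFER
Position 2: 'i' vs 'a' = DIFFER
Position 3: 's' vs 'j' = DIFFER
Position 4: 'i' vs 'a' = DIFFER
Total differences: 4

4


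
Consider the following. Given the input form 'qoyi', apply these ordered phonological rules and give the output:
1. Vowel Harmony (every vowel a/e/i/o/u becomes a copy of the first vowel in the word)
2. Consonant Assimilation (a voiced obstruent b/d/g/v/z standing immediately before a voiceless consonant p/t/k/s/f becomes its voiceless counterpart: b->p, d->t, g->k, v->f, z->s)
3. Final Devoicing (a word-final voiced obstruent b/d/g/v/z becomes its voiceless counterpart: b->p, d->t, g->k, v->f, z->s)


Starting form: 'qoyi'
Rule 1: Vowel Harmony: all vowels become 'o' (matching first vowel). 'qoyi' -> 'qoyo'
Rule 2: Consonant Assimilation: no voiced obstruent (b/d/g/v/z) stands immediately before a voiceless consonant (p/t/k/s/f). No change.
Rule 3: Final Devoicing: the word ends in the vowel 'o', not a consonant. No change.
Final form: 'qoyo'

qoyo


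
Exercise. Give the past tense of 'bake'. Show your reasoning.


Apply rule: Add -d (word ends in -e). 'bake' becomes 'baked'.

baked


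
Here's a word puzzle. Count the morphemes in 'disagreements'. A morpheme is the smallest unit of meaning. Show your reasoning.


Decomposition: dis- (prefix) + agree (root) + -ment (suffix) + -s (plural) = 4 morpheme(s)

4 morphemes


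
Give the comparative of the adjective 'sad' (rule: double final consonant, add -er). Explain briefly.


Apply comparative formation (double final consonant, add -er): 'sad' -> 'sadder'.

sadder


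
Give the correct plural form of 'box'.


Apply rule: Add -es (sibilant/fricative ending). 'box' becomes 'boxes'.

boxes


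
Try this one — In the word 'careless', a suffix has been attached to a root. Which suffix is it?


The word 'careless' = 'care' (root) + '-less' (suffix). The suffix is '-less'.

less


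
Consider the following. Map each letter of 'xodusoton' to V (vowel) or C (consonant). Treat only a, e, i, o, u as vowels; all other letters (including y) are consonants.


Letter mapping: x = C, o = V, d = C, u = V, s = C, o = V, t = C, o = V, n = C.

CVCVCVCVC


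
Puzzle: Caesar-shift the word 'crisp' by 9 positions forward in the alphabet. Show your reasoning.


Shift each letter by 9: c -> l, r -> a, i -> r, s -> b, p -> y. Result: 'larby'.

larby


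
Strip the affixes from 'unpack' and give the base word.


Remove prefix 'un' from 'unpack' to get root 'pack'.

pack


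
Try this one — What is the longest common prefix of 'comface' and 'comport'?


Compare from the start: 3 characters match: 'com'. Mismatch at position 4: 'f' vs 'p'.

com


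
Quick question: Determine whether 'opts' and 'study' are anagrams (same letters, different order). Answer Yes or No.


Sorted letters of 'opts': 'opst'
Sorted letters of 'study': 'dstuy'
They do not match.

No


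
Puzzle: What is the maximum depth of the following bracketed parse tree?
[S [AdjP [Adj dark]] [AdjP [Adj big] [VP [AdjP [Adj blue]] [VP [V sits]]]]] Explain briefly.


Count bracket nesting levels:
'[' at pos 0: depth = 1
'[' at pos 3: depth = 2
'[' at pos 9: depth = 3
'[' at pos 21: depth = 2
'[' at pos 27: depth = 3
'[' at pos 37: depth = 3
'[' at pos 41: depth = 4
'[' at pos 47: depth = 5
'[' at pos 59: depth = 4
'[' at pos 63: depth = 5
Maximum depth reached: 5

5


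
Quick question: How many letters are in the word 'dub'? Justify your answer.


Spell out 'dub' and number each letter: d(1), u(2), b(3). Total: 3 letters.

3


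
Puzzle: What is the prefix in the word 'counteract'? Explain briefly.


The word 'counteract' = 'counter' (prefix) + 'act' (root). The prefix is 'counter'.

counter


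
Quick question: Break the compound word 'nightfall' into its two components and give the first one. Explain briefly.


Split 'nightfall' into 'night' + 'fall'. The first part is 'night'.

night


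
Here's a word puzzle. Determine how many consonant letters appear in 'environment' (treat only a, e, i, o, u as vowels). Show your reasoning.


Consonants in 'environment': n, v, r, n, m, n, t = 7 consonants.

7


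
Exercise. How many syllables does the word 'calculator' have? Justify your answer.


Break 'calculator' into syllables: cal-cu-la-tor -> cal | cu | la | tor = 4 syllables

4 syllables


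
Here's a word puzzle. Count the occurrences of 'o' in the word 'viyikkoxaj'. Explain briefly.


Letter 'o' in 'viyikkoxaj': found at position(s) 7 = 1 occurrence(s).

1


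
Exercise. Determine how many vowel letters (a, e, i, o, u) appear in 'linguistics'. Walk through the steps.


Vowels in 'linguistics': i, u, i, i = 4 vowels.

4


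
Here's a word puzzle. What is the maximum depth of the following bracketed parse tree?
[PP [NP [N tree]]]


Count bracket nesting levels:
'[' at pos 0: depth = 1
'[' at pos 4: depth = 2
'[' at pos 8: depth = 3
Maximum depth reached: 3

3


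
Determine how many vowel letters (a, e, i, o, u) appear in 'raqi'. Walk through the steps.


Vowels in 'raqi': a, i = 2 vowels.

2


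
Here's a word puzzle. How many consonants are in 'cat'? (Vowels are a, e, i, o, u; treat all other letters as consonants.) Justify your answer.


Consonants in 'cat': c, t = 2 consonants.

2


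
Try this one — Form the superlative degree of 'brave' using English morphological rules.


Apply superlative formation (ends in e: add -st): 'brave' -> 'bravest'.

bravest


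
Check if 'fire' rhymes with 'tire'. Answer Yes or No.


Rime (stressed vowel + following sounds) of 'fire': -ire = /aɪər/
Rime of 'tire': -ire = /aɪər/
/aɪər/ and /aɪər/ are the same ending sound, so the words rhyme.

Yes


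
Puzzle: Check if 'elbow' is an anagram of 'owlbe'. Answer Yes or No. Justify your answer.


Sorted letters of 'elbow': 'below'
Sorted letters of 'owlbe': 'below'
They match.

Yes


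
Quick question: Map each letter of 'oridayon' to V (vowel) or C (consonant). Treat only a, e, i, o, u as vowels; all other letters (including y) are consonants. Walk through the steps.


Letter mapping: o = V, r = C, i = V, d = C, a = V, y = C, o = V, n = C.

VCVCVCVC


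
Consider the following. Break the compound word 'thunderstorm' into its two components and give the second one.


Split 'thunderstorm' into 'thunder' + 'storm'. The second part is 'storm'.

storm


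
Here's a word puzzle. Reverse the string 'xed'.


Reverse 'xed' character by character: 'dex'.

dex


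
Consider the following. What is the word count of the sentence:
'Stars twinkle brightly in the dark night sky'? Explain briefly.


Split into words: Stars | twinkle | brightly | in | the | dark | night | sky = 8 words.

8


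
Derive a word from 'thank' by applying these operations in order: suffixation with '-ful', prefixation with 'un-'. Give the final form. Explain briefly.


Step 1: Add suffix '-ful' to 'thank' = 'thankful'
Step 2: Add prefix 'un-' to 'thankful' = 'unthankful'

unthankful


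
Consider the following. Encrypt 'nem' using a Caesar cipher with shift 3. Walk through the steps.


Shift each letter by 3: n -> q, e -> h, m -> p. Result: 'qhp'.

qhp


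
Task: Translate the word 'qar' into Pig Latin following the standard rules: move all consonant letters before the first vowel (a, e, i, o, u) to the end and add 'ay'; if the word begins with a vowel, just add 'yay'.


'qar': move consonant cluster 'q' to end and add 'ay': 'arqay'.

arqay


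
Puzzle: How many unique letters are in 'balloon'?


Unique letters in 'balloon': {a, b, l, n, o} = 5 distinct letters.

5


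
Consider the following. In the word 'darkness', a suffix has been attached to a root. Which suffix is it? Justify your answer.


The word 'darkness' = 'dark' (root) + '-ness' (suffix). The suffix is '-ness'.

ness


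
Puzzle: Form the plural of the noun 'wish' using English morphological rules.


Apply rule: Add -es (sibilant/fricative ending). 'wish' becomes 'wishes'.

wishes


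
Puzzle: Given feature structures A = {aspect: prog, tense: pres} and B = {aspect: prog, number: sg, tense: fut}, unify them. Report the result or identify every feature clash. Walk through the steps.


Compare features:
aspect: A=prog vs B=prog -> unified: prog
number: A=_ vs B=sg -> unified: sg
tense: A=pres vs B=fut -> CLASH
Clash detected on feature 'tense' (pres vs fut); unification fails.

CLASH on 'tense' (pres vs fut)


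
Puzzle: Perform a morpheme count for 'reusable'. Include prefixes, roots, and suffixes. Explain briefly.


Decomposition: re- (prefix) + use (root) + -able (suffix) = 3 morpheme(s)

3 morphemes


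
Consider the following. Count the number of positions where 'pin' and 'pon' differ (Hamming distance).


Alignment:
Position 1: 'p' vs 'p' = match
Position 2: 'i' vs 'o' = DIFFER
Position 3: 'n' vs 'n' = match
Total differences: 1

1


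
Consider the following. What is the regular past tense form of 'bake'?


Apply rule: Add -d (word ends in -e). 'bake' becomes 'baked'.

baked


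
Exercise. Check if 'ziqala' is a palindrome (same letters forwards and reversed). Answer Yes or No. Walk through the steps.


Forward: 'ziqala'
Reversed: 'alaqiz'
They differ.

No


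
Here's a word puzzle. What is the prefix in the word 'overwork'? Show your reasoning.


The word 'overwork' = 'over' (prefix) + 'work' (root). The prefix is 'over'.

over


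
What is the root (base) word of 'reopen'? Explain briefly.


Remove prefix 're' from 'reopen' to get root 'open'.

open


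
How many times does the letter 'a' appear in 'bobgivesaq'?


Letter 'a' in 'bobgivesaq': found at position(s) 9 = 1 occurrence(s).

1


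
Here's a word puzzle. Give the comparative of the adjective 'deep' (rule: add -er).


Apply comparative formation (add -er): 'deep' -> 'deeper'.

deeper


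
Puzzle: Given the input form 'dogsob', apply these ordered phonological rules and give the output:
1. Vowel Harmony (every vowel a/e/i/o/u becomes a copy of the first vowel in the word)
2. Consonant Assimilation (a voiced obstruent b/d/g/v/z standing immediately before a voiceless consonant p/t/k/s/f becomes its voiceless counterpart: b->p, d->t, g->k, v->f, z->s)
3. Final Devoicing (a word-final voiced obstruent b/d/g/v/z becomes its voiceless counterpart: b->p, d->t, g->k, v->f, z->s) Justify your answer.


Starting form: 'dogsob'
Rule 1: Vowel Harmony: all vowels already match. No change.
Rule 2: Consonant Assimilation: voiced obstruent before voiceless consonant becomes voiceless ('gs' -> 'ks'). 'dogsob' -> 'doksob'
Rule 3: Final Devoicing: word-final voiced obstruent 'b' becomes voiceless 'p'. 'doksob' -> 'doksop'
Final form: 'doksop'

doksop


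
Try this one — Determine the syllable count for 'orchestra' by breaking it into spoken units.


Break 'orchestra' into syllables: or-ches-tra -> or | ches | tra = 3 syllables

3 syllables


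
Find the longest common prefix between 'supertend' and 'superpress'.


Compare from the start: 5 characters match: 'super'. Mismatch at position 6: 't' vs 'p'.

super


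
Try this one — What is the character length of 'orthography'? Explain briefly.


Spell out 'orthography' and number each letter: o(1), r(2), t(3), h(4), o(5), g(6), r(7), a(8), p(9), h(10), y(11). Total: 11 letters.

11


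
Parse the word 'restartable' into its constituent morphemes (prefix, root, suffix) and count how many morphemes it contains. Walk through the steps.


Step 1: Identify prefix: 're' (meaning: again)
Step 2: Identify root: 'start'
Step 3: Identify suffix(es): 'able'
Decomposition: re- (prefix: again) + start (root) + -able (suffix: capable of)
Total morphemes: 3

3 morphemes (re- (prefix: again) + start (root) + -able (suffix: capable of))


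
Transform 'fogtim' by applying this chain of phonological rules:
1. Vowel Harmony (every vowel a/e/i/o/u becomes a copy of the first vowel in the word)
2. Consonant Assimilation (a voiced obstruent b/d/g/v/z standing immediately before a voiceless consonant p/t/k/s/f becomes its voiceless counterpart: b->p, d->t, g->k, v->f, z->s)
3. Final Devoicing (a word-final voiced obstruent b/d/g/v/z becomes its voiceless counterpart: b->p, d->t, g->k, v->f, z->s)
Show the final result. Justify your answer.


Starting form: 'fogtim'
Rule 1: Vowel Harmony: all vowels become 'o' (matching first vowel). 'fogtim' -> 'fogtom'
Rule 2: Consonant Assimilation: voiced obstruent before voiceless consonant becomes voiceless ('gt' -> 'kt'). 'fogtom' -> 'foktom'
Rule 3: Final Devoicing: final consonant 'm' is not one of the voiced obstruents b/d/g/v/z. No change.
Final form: 'foktom'

foktom


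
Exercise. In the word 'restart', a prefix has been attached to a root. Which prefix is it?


The word 'restart' = 're' (prefix) + 'start' (root). The prefix is 're'.

re


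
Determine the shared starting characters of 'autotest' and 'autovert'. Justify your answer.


Compare from the start: 4 characters match: 'auto'. Mismatch at position 5: 't' vs 'v'.

auto


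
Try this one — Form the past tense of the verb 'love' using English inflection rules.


Apply rule: Add -d (word ends in -e). 'love' becomes 'loved'.

loved


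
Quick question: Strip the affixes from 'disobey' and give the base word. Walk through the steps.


Remove prefix 'dis' from 'disobey' to get root 'obey'.

obey


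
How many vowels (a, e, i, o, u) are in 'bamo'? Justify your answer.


Vowels in 'bamo': a, o = 2 vowels.

2


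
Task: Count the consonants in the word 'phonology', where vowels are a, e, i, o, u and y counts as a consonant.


Consonants in 'phonology': p, h, n, l, g, y = 6 consonants.

6


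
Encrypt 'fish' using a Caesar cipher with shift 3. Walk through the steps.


Shift each letter by 3: f -> i, i -> l, s -> v, h -> k. Result: 'ilvk'.

ilvk


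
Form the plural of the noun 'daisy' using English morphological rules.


Apply rule: Change -y to -ies (consonant + y). 'daisy' becomes 'daisies'.

daisies


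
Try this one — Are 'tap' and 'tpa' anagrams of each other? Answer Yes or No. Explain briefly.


Sorted letters of 'tap': 'apt'
Sorted letters of 'tpa': 'apt'
They match.

Yes


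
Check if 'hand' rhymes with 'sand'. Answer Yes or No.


Rime (stressed vowel + following sounds) of 'hand': -and = /ænd/
Rime of 'sand': -and = /ænd/
/ænd/ and /ænd/ are the same ending sound, so the words rhyme.

Yes


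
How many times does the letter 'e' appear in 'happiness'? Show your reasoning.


Letter 'e' in 'happiness': found at position(s) 7 = 1 occurrence(s).

1


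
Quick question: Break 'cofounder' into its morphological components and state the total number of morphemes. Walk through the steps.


Step 1: Identify prefix: 'co' (meaning: together)
Step 2: Identify root: 'found'
Step 3: Identify suffix(es): 'er'
Decomposition: co- (prefix: together) + found (root) + -er (suffix: one who)
Total morphemes: 3

3 morphemes (co- (prefix: together) + found (root) + -er (suffix: one who))


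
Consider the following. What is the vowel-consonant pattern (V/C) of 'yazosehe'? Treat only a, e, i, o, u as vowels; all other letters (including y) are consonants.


Letter mapping: y = C, a = V, z = C, o = V, s = C, e = V, h = C, e = V.

CVCVCVCV


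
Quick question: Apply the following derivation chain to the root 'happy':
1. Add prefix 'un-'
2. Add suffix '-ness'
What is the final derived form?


Step 1: Add prefix 'un-' to 'happy' = 'unhappy'
Step 2: Add suffix '-ness' to 'unhappy' = 'unhappiness'

unhappiness


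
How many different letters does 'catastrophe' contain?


Unique letters in 'catastrophe': {a, c, e, h, o, p, r, s, t} = 9 distinct letters.

9


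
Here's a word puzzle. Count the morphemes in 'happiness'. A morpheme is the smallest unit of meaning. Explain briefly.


Decomposition: happy (root) + -ness (suffix) = 2 morpheme(s)

2 morphemes


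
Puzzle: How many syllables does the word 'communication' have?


Break 'communication' into syllables: com-mu-ni-ca-tion -> com | mu | ni | ca | tion = 5 syllables

5 syllables


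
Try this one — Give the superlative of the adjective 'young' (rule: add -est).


Apply superlative formation (add -est): 'young' -> 'youngest'.

youngest


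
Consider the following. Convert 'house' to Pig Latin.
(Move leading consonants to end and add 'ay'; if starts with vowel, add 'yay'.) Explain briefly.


'house': move consonant cluster 'h' to end and add 'ay': 'ousehay'.

ousehay


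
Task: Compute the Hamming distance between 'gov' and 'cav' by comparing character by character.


Alignment:
Position 1: 'g' vs 'c' = DIFFER
Position 2: 'o' vs 'a' = DIFFER
Position 3: 'v' vs 'v' = match
Total differences: 2

2


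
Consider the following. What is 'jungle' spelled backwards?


Reverse 'jungle' character by character: 'elgnuj'.

elgnuj


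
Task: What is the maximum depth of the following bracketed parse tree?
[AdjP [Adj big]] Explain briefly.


Count bracket nesting levels:
'[' at pos 0: depth = 1
'[' at pos 6: depth = 2
Maximum depth reached: 2

2


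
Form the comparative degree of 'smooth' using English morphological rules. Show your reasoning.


Apply comparative formation (add -er): 'smooth' -> 'smoother'.

smoother


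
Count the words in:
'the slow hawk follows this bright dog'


Split into words: the | slow | hawk | follows | this | bright | dog = 7 words.

7


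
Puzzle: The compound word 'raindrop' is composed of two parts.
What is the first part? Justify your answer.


Split 'raindrop' into 'rain' + 'drop'. The first part is 'rain'.

rain


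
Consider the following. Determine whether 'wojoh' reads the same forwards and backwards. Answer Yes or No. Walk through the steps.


Forward: 'wojoh'
Reversed: 'hojow'
They differ.

No


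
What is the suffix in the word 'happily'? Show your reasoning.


The word 'happily' = 'happy' (root) + '-ly' (suffix). The suffix is '-ly'.

ly


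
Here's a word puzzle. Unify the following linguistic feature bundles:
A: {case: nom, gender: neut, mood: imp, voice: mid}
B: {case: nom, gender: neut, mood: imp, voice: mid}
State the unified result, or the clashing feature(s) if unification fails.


Compare features:
case: A=nom vs B=nom -> unified: nom
gender: A=neut vs B=neut -> unified: neut
mood: A=imp vs B=imp -> unified: imp
voice: A=mid vs B=mid -> unified: mid
No clashes found.

Unified: {case: nom, gender: neut, mood: imp, voice: mid}


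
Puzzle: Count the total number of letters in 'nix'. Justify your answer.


Spell out 'nix' and number each letter: n(1), i(2), x(3). Total: 3 letters.

3


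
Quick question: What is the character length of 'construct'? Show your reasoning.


Spell out 'construct' and number each letter: c(1), o(2), n(3), s(4), t(5), r(6), u(7), c(8), t(9). Total: 9 letters.

9


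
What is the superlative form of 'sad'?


Apply superlative formation (double final consonant, add -est): 'sad' -> 'saddest'.

saddest


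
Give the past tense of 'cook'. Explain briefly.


Apply rule: Add -ed. 'cook' becomes 'cooked'.

cooked


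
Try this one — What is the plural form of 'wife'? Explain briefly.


Apply rule: Change -fe to -ves. 'wife' becomes 'wives'.

wives


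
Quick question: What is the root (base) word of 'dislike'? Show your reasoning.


Remove prefix 'dis' from 'dislike' to get root 'like'.

like


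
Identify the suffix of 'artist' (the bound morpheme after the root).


The word 'artist' = 'art' (root) + '-ist' (suffix). The suffix is '-ist'.

ist


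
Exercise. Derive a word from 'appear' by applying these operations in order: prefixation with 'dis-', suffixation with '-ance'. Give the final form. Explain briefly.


Step 1: Add prefix 'dis-' to 'appear' = 'disappear'
Step 2: Add suffix '-ance' to 'disappear' = 'disappearance'

disappearance


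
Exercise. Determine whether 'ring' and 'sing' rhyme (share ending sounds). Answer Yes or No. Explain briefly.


Rime (stressed vowel + following sounds) of 'ring': -ing = /ɪŋ/
Rime of 'sing': -ing = /ɪŋ/
/ɪŋ/ and /ɪŋ/ are the same ending sound, so the words rhyme.

Yes


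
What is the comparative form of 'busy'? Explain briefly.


Apply comparative formation (consonant + y: change y to i, add -er): 'busy' -> 'busier'.

busier


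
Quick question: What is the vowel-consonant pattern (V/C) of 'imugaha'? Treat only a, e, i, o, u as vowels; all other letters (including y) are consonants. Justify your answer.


Letter mapping: i = V, m = C, u = V, g = C, a = V, h = C, a = V.

VCVCVCV


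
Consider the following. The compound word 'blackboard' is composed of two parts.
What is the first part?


Split 'blackboard' into 'black' + 'board'. The first part is 'black'.

black


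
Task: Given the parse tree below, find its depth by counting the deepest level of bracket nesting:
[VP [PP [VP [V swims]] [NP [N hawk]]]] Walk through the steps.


Count bracket nesting levels:
'[' at pos 0: depth = 1
'[' at pos 4: depth = 2
'[' at pos 8: depth = 3
'[' at pos 12: depth = 4
'[' at pos 23: depth = 3
'[' at pos 27: depth = 4
Maximum depth reached: 4

4


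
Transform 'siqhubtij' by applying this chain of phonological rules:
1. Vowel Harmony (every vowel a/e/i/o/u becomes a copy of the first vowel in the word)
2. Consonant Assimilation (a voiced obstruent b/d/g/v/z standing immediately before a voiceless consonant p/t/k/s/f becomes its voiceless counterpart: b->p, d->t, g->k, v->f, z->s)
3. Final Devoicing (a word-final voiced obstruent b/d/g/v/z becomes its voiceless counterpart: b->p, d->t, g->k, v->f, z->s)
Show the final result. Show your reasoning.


Starting form: 'siqhubtij'
Rule 1: Vowel Harmony: all vowels become 'i' (matching first vowel). 'siqhubtij' -> 'siqhibtij'
Rule 2: Consonant Assimilation: voiced obstruent before voiceless consonant becomes voiceless ('bt' -> 'pt'). 'siqhibtij' -> 'siqhiptij'
Rule 3: Final Devoicing: final consonant 'j' is not one of the voiced obstruents b/d/g/v/z. No change.
Final form: 'siqhiptij'

siqhiptij


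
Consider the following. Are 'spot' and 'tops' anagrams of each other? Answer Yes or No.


Sorted letters of 'spot': 'opst'
Sorted letters of 'tops': 'opst'
They match.

Yes


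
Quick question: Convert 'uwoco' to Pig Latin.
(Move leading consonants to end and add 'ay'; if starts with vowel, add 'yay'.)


'uwoco' starts with a vowel, so add 'yay': 'uwocoyay'.

uwocoyay


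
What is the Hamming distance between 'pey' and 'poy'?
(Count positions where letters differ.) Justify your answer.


Alignment:
Position 1: 'p' vs 'p' = match
Position 2: 'e' vs 'o' = DIFFER
Position 3: 'y' vs 'y' = match
Total differences: 1

1


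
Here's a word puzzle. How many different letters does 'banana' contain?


Unique letters in 'banana': {a, b, n} = 3 distinct letters.

3


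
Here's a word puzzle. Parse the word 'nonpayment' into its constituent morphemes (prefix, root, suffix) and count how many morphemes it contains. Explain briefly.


Step 1: Identify prefix: 'non' (meaning: not)
Step 2: Identify root: 'pay'
Step 3: Identify suffix(es): 'ment'
Decomposition: non- (prefix: not) + pay (root) + -ment (suffix: action/result)
Total morphemes: 3

3 morphemes (non- (prefix: not) + pay (root) + -ment (suffix: action/result))


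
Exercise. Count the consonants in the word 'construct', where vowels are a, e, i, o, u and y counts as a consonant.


Consonants in 'construct': c, n, s, t, r, c, t = 7 consonants.

7


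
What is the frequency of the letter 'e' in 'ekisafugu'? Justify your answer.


Letter 'e' in 'ekisafugu': found at position(s) 1 = 1 occurrence(s).

1


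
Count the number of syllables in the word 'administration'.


Break 'administration' into syllables: ad-min-is-tra-tion -> ad | min | is | tra | tion = 5 syllables

5 syllables


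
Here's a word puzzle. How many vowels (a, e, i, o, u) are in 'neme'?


Vowels in 'neme': e, e = 2 vowels.

2


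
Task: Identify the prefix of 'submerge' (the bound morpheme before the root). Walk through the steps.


The word 'submerge' = 'sub' (prefix) + 'merge' (root). The prefix is 'sub'.

sub


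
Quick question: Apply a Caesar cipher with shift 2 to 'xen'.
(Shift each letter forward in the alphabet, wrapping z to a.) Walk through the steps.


Shift each letter by 2: x -> z, e -> g, n -> p. Result: 'zgp'.

zgp


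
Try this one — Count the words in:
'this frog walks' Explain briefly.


Split into words: this | frog | walks = 3 words.

3


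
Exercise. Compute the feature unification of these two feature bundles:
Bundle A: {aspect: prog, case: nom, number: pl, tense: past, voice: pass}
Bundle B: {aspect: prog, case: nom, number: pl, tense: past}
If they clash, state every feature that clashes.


Compare features:
aspect: A=prog vs B=prog -> unified: prog
case: A=nom vs B=nom -> unified: nom
number: A=pl vs B=pl -> unified: pl
tense: A=past vs B=past -> unified: past
voice: A=pass vs B=_ -> unified: pass
No clashes found.

Unified: {aspect: prog, case: nom, number: pl, tense: past, voice: pass}


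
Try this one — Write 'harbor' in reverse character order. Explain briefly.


Reverse 'harbor' character by character: 'robrah'.

robrah


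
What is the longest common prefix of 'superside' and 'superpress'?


Compare from the start: 5 characters match: 'super'. Mismatch at position 6: 's' vs 'p'.

super


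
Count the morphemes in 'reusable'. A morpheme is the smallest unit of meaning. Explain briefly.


Decomposition: re- (prefix) + use (root) + -able (suffix) = 3 morpheme(s)

3 morphemes


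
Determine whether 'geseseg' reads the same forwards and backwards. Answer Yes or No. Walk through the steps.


Forward: 'geseseg'
Reversed: 'geseseg'
They are identical.

Yes


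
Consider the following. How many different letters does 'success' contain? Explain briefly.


Unique letters in 'success': {c, e, s, u} = 4 distinct letters.

4


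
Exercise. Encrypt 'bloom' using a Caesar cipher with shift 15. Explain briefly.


Shift each letter by 15: b -> q, l -> a, o -> d, o -> d, m -> b. Result: 'qaddb'.

qaddb


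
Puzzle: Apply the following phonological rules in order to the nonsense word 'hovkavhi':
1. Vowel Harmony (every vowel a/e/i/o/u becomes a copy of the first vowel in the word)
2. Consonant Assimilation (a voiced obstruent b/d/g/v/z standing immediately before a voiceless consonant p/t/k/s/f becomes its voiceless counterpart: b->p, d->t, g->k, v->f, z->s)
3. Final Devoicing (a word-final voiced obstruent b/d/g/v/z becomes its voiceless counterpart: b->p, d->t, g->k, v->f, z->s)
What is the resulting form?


Starting form: 'hovkavhi'
Rule 1: Vowel Harmony: all vowels become 'o' (matching first vowel). 'hovkavhi' -> 'hovkovho'
Rule 2: Consonant Assimilation: voiced obstruent before voiceless consonant becomes voiceless ('vk' -> 'fk'). 'hovkovho' -> 'hofkovho'
Rule 3: Final Devoicing: the word ends in the vowel 'o', not a consonant. No change.
Final form: 'hofkovho'

hofkovho


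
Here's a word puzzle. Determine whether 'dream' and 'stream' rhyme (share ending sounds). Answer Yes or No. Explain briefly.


Rime (stressed vowel + following sounds) of 'dream': -eam = /iːm/
Rime of 'stream': -eam = /iːm/
/iːm/ and /iːm/ are the same ending sound, so the words rhyme.

Yes


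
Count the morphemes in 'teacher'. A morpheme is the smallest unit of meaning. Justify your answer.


Decomposition: teach (root) + -er (suffix) = 2 morpheme(s)

2 morphemes


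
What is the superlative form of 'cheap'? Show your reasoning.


Apply superlative formation (add -est): 'cheap' -> 'cheapest'.

cheapest


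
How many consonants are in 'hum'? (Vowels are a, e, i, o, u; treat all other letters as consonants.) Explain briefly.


Consonants in 'hum': h, m = 2 consonants.

2


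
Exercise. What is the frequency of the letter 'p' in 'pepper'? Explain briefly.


Letter 'p' in 'pepper': found at position(s) 1, 3, 4 = 3 occurrence(s).

3


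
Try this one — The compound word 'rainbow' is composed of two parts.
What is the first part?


Split 'rainbow' into 'rain' + 'bow'. The first part is 'rain'.

rain


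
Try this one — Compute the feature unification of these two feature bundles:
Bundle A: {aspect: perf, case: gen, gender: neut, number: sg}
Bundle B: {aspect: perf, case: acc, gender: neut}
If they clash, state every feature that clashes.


Compare features:
aspect: A=perf vs B=perf -> unified: perf
case: A=gen vs B=acc -> CLASH
gender: A=neut vs B=neut -> unified: neut
number: A=sg vs B=_ -> unified: sg
Clash detected on feature 'case' (gen vs acc); unification fails.

CLASH on 'case' (gen vs acc)


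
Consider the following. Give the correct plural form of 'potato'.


Apply rule: Add -es (consonant + o). 'potato' becomes 'potatoes'.

potatoes


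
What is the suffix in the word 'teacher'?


The word 'teacher' = 'teach' (root) + '-er' (suffix). The suffix is '-er'.

er


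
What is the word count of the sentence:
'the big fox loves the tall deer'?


Split into words: the | big | fox | loves | the | tall | deer = 7 words.

7


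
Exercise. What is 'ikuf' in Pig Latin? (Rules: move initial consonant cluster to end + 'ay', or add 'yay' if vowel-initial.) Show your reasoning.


'ikuf' starts with a vowel, so add 'yay': 'ikufyay'.

ikufyay


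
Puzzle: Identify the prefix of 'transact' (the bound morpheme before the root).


The word 'transact' = 'trans' (prefix) + 'act' (root). The prefix is 'trans'.

trans


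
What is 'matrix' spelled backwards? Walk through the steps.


Reverse 'matrix' character by character: 'xirtam'.

xirtam


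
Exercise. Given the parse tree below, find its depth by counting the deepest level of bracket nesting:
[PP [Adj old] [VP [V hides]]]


Count bracket nesting levels:
'[' at pos 0: depth = 1
'[' at pos 4: depth = 2
'[' at pos 14: depth = 2
'[' at pos 18: depth = 3
Maximum depth reached: 3

3


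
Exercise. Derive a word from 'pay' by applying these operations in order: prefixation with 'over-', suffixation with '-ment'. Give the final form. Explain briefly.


Step 1: Add prefix 'over-' to 'pay' = 'overpay'
Step 2: Add suffix '-ment' to 'overpay' = 'overpayment'

overpayment


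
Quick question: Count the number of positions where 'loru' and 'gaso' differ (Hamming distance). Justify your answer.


Alignment:
Position 1: 'l' vs 'g' = DIFFER
Position 2: 'o' vs 'a' = DIFFER
Position 3: 'r' vs 's' = DIFFER
Position 4: 'u' vs 'o' = DIFFER
Total differences: 4

4


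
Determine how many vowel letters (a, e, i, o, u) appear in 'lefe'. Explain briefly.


Vowels in 'lefe': e, e = 2 vowels.

2


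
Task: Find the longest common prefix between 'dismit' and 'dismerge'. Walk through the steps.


Compare from the start: 4 characters match: 'dism'. Mismatch at position 5: 'i' vs 'e'.

dism


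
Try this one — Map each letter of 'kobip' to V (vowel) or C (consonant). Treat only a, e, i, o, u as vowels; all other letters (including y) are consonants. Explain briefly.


Letter mapping: k = C, o = V, b = C, i = V, p = C.

CVCVC


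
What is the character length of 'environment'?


Spell out 'environment' and number each letter: e(1), n(2), v(3), i(4), r(5), o(6), n(7), m(8), e(9), n(10), t(11). Total: 11 letters.

11


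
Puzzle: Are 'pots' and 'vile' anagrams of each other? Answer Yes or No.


Sorted letters of 'pots': 'opst'
Sorted letters of 'vile': 'eilv'
They do not match.

No


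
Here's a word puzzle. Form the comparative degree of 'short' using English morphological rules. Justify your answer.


Apply comparative formation (add -er): 'short' -> 'shorter'.

shorter


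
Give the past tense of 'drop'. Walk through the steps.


Apply rule: Double final consonant and add -ed. 'drop' becomes 'dropped'.

dropped


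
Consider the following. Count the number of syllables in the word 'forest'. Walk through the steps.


Break 'forest' into syllables: for-est -> for | est = 2 syllables

2 syllables


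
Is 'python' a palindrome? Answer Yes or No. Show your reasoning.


Forward: 'python'
Reversed: 'nohtyp'
They differ.

No


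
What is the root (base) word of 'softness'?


Remove suffix '-ness' from 'softness' to get root 'soft'.

soft


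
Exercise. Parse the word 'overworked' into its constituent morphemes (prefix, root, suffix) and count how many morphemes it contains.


Step 1: Identify prefix: 'over' (meaning: excessively)
Step 2: Identify root: 'work'
Step 3: Identify suffix(es): 'ed'
Decomposition: over- (prefix: excessively) + work (root) + -ed (suffix: past)
Total morphemes: 3

3 morphemes (over- (prefix: excessively) + work (root) + -ed (suffix: past))
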